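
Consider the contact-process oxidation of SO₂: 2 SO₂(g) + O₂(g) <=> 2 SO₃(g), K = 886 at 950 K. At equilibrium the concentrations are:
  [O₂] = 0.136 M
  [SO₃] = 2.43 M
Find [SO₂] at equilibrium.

At equilibrium, K = [SO₃]² / ([SO₂]²·[O₂]) = 886.
(2.43)² / (([SO₂])²·(0.136)) = 886
[SO₂]² = 0.0490 ⇒ [SO₂] = 0.221 M

[SO₂] = 0.221 M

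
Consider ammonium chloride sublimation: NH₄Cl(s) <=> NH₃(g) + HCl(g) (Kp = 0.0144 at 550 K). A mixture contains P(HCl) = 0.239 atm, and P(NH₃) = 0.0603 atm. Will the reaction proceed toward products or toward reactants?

at equilibrium

(NH₄Cl is a pure solid — omitted from Qp.)
Qp = P(NH₃)·P(HCl) = (0.0603)·(0.239) = 0.0144
Qp = 0.0144 = Kp, so the system is already at equilibrium.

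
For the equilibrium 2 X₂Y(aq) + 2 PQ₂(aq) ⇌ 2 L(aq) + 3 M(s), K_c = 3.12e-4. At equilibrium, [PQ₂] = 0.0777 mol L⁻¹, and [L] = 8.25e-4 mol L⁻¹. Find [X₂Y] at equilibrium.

[X₂Y] = 0.601 mol L⁻¹

(M is a pure solid — omitted from K_c.)
At equilibrium, K_c = [L]² / ([X₂Y]²·[PQ₂]²) = 3.12e-4.
(8.25e-4)² / (([X₂Y])²·(0.0777)²) = 3.12e-4
[X₂Y]² = 0.361 ⇒ [X₂Y] = 0.601 mol L⁻¹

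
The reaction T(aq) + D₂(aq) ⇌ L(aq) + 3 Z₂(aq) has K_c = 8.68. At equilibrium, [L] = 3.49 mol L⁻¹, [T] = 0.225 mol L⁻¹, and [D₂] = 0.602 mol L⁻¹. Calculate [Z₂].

At equilibrium, K_c = [L]·[Z₂]³ / ([T]·[D₂]) = 8.68.
(3.49)·([Z₂])³ / ((0.225)·(0.602)) = 8.68
[Z₂]³ = 0.337 ⇒ [Z₂] = 0.696 mol L⁻¹

[Z₂] = 0.696 mol L⁻¹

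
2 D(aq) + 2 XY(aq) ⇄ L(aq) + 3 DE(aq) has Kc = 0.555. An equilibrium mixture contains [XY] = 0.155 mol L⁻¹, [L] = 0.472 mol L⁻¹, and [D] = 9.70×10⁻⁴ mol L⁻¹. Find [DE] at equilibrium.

At equilibrium, Kc = [L]·[DE]³ / ([D]²·[XY]²) = 0.555.
(0.472)·([DE])³ / ((9.70×10⁻⁴)²·(0.155)²) = 0.555
[DE]³ = 2.66×10⁻⁸ ⇒ [DE] = 0.00298 mol L⁻¹

[DE] = 0.00298 mol L⁻¹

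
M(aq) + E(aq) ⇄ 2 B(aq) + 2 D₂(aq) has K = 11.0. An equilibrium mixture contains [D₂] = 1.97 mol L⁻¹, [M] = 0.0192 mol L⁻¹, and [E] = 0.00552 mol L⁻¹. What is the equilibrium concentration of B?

[B] = 0.0173 mol L⁻¹

At equilibrium, K = [B]²·[D₂]² / ([M]·[E]) = 11.0.
([B])²·(1.97)² / ((0.0192)·(0.00552)) = 11.0
[B]² = 3.00×10⁻⁴ ⇒ [B] = 0.0173 mol L⁻¹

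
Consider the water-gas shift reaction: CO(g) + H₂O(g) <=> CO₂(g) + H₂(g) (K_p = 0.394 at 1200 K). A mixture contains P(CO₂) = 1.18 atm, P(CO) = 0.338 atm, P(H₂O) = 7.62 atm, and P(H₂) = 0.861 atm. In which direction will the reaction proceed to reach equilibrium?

Q_p = P(CO₂)·P(H₂) / (P(CO)·P(H₂O)) = (1.18)·(0.861) / ((0.338)·(7.62)) = 0.394
Q_p = 0.394 = K_p, so the system is already at equilibrium.

neither direction; the system is at equilibrium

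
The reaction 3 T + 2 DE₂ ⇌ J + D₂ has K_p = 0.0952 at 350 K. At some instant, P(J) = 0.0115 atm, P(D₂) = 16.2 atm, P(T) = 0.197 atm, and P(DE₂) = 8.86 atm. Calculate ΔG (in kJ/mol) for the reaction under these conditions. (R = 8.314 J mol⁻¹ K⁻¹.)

Q_p = P(J)·P(D₂) / (P(T)³·P(DE₂)²) = (0.0115)·(16.2) / ((0.197)³·(8.86)²) = 0.310
ΔG = RT ln(Q_p/K_p) = (8.314 J mol⁻¹ K⁻¹)(350 K) × ln(0.310/0.0952)
   = (2.910 kJ/mol)(1.181) = 3.44 kJ/mol
ΔG > 0, so the forward reaction is non-spontaneous (proceeds in reverse).

ΔG = 3.44 kJ/mol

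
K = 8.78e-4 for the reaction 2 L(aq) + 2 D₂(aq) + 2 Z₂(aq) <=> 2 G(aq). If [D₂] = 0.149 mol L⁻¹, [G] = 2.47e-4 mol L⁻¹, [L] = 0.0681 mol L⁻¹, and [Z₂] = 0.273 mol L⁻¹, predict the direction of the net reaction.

toward reactants

Q = [G]² / ([L]²·[D₂]²·[Z₂]²) = (2.47e-4)² / ((0.0681)²·(0.149)²·(0.273)²) = 0.00795
Q = 0.00795 > K = 8.78e-4, so the reverse reaction proceeds.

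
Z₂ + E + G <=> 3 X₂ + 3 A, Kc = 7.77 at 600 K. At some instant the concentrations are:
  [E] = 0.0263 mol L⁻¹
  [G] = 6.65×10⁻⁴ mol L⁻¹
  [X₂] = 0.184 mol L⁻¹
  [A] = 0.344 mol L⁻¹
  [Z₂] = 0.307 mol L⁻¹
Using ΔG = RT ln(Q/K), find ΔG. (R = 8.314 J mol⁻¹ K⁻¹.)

ΔG = 9.00 kJ/mol

Qc = [X₂]³·[A]³ / ([Z₂]·[E]·[G]) = (0.184)³·(0.344)³ / ((0.307)·(0.0263)·(6.65×10⁻⁴)) = 47.2
ΔG = RT ln(Qc/Kc) = (8.314 J mol⁻¹ K⁻¹)(600 K) × ln(47.2/7.77)
   = (4.988 kJ/mol)(1.804) = 9.00 kJ/mol
ΔG > 0, so the forward reaction is non-spontaneous (proceeds in reverse).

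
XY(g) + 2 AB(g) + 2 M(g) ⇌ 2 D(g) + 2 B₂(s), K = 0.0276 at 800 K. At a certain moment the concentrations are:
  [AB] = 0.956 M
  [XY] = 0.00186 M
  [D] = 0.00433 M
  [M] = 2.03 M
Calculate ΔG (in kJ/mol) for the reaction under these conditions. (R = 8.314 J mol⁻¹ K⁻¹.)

ΔG = -15.5 kJ/mol

(B₂ is a pure solid — omitted from Q.)
Q = [D]² / ([XY]·[AB]²·[M]²) = (0.00433)² / ((0.00186)·(0.956)²·(2.03)²) = 0.00268
ΔG = RT ln(Q/K) = (8.314 J mol⁻¹ K⁻¹)(800 K) × ln(0.00268/0.0276)
   = (6.651 kJ/mol)(-2.332) = -15.5 kJ/mol
ΔG < 0, so the forward reaction is spontaneous (proceeds forward).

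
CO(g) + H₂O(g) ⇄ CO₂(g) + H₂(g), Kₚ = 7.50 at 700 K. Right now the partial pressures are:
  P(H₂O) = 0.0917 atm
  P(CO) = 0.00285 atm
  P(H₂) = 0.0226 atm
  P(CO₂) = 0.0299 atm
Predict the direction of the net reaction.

to the right

Qₚ = P(CO₂)·P(H₂) / (P(CO)·P(H₂O)) = (0.0299)·(0.0226) / ((0.00285)·(0.0917)) = 2.59
Qₚ = 2.59 < Kₚ = 7.50, so the forward reaction proceeds.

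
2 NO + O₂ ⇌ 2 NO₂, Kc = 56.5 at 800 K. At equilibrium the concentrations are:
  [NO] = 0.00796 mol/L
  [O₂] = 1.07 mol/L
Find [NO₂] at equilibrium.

At equilibrium, Kc = [NO₂]² / ([NO]²·[O₂]) = 56.5.
([NO₂])² / ((0.00796)²·(1.07)) = 56.5
[NO₂]² = 0.00383 ⇒ [NO₂] = 0.0619 mol/L

[NO₂] = 0.0619 mol/L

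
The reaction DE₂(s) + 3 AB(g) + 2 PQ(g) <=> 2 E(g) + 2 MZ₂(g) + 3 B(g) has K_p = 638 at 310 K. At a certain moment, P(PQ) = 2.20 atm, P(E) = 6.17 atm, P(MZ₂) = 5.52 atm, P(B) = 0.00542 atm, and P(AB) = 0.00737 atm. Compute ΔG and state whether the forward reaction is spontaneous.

(DE₂ is a pure solid — omitted from Q_p.)
Q_p = P(E)²·P(MZ₂)²·P(B)³ / (P(AB)³·P(PQ)²) = (6.17)²·(5.52)²·(0.00542)³ / ((0.00737)³·(2.20)²) = 95.3
ΔG = RT ln(Q_p/K_p) = (8.314 J mol⁻¹ K⁻¹)(310 K) × ln(95.3/638)
   = (2.577 kJ/mol)(-1.901) = -4.90 kJ/mol
ΔG < 0, so the forward reaction is spontaneous (proceeds forward).

ΔG = -4.90 kJ/mol; the forward reaction is spontaneous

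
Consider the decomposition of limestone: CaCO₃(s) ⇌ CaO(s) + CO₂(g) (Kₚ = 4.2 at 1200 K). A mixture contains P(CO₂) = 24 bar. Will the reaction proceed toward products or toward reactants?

(CaCO₃, CaO are pure solids — omitted from Qₚ.)
Qₚ = P(CO₂) = 24
Qₚ = 24 > Kₚ = 4.2, so the reverse reaction proceeds.

toward reactants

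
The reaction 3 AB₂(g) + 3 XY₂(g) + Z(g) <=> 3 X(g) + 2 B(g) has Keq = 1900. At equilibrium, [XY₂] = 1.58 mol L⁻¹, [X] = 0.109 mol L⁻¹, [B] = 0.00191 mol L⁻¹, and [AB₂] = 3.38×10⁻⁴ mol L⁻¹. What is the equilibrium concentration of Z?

At equilibrium, Keq = [X]³·[B]² / ([AB₂]³·[XY₂]³·[Z]) = 1900.
(0.109)³·(0.00191)² / ((3.38×10⁻⁴)³·(1.58)³·([Z])) = 1900
[Z] = 0.0163 mol L⁻¹

[Z] = 0.0163 mol L⁻¹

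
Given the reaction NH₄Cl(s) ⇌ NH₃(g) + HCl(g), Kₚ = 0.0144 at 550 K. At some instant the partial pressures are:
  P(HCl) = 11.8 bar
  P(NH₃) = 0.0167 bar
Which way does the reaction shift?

(NH₄Cl is a pure solid — omitted from Qₚ.)
Qₚ = P(NH₃)·P(HCl) = (0.0167)·(11.8) = 0.197
Qₚ = 0.197 > Kₚ = 0.0144, so the reverse reaction proceeds.

in the reverse direction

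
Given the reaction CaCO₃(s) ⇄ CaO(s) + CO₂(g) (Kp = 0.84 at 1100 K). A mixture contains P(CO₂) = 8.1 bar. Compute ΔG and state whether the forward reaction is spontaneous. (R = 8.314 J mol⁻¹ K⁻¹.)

(CaCO₃, CaO are pure solids — omitted from Qp.)
Qp = P(CO₂) = 8.10
ΔG = RT ln(Qp/Kp) = (8.314 J mol⁻¹ K⁻¹)(1100 K) × ln(8.10/0.84)
   = (9.145 kJ/mol)(2.266) = 20.7 kJ/mol
ΔG > 0, so the forward reaction is non-spontaneous (proceeds in reverse).

ΔG = 20.7 kJ/mol; the forward reaction is non-spontaneous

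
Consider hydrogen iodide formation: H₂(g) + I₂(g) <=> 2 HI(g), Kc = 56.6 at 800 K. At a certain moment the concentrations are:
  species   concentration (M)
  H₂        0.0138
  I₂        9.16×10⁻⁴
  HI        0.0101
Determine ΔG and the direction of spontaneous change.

Qc = [HI]² / ([H₂]·[I₂]) = (0.0101)² / ((0.0138)·(9.16×10⁻⁴)) = 8.07
ΔG = RT ln(Qc/Kc) = (8.314 J mol⁻¹ K⁻¹)(800 K) × ln(8.07/56.6)
   = (6.651 kJ/mol)(-1.948) = -13.0 kJ/mol
ΔG < 0, so the forward reaction is spontaneous (proceeds forward).

ΔG = -13.0 kJ/mol; the forward reaction is spontaneous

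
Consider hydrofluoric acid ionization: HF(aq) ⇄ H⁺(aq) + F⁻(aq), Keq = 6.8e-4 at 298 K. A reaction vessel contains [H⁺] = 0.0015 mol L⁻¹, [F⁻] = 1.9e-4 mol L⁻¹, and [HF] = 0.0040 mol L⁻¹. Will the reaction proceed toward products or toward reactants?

in the forward direction

Q = [H⁺]·[F⁻] / [HF] = (0.0015)·(1.9e-4) / (0.0040) = 7.1e-5
Q = 7.1e-5 < Keq = 6.8e-4, so the forward reaction proceeds.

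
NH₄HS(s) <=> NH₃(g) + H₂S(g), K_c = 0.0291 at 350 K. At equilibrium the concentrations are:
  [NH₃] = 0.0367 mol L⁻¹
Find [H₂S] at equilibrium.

[H₂S] = 0.793 mol L⁻¹

(NH₄HS is a pure solid — omitted from K_c.)
At equilibrium, K_c = [NH₃]·[H₂S] = 0.0291.
(0.0367)·([H₂S]) = 0.0291
[H₂S] = 0.793 mol L⁻¹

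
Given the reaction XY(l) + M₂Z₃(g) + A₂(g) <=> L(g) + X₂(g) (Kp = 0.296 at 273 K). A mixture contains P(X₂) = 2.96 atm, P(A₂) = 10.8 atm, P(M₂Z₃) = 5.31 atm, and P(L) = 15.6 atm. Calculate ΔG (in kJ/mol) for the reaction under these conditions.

(XY is a pure liquid — omitted from Qp.)
Qp = P(L)·P(X₂) / (P(M₂Z₃)·P(A₂)) = (15.6)·(2.96) / ((5.31)·(10.8)) = 0.805
ΔG = RT ln(Qp/Kp) = (8.314 J mol⁻¹ K⁻¹)(273 K) × ln(0.805/0.296)
   = (2.270 kJ/mol)(1.000) = 2.27 kJ/mol
ΔG > 0, so the forward reaction is non-spontaneous (proceeds in reverse).

ΔG = 2.27 kJ/mol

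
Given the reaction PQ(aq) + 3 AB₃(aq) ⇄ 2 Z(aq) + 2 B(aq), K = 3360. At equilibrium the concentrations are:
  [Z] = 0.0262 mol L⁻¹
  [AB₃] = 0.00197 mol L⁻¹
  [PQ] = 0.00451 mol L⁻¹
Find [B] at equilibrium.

[B] = 0.0130 mol L⁻¹

At equilibrium, K = [Z]²·[B]² / ([PQ]·[AB₃]³) = 3360.
(0.0262)²·([B])² / ((0.00451)·(0.00197)³) = 3360
[B]² = 1.69e-4 ⇒ [B] = 0.0130 mol L⁻¹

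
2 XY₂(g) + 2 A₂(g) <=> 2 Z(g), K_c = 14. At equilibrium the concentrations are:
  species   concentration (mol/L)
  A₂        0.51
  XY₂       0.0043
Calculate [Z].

At equilibrium, K_c = [Z]² / ([XY₂]²·[A₂]²) = 14.
([Z])² / ((0.0043)²·(0.51)²) = 14
[Z]² = 6.73×10⁻⁵ ⇒ [Z] = 0.0082 mol/L

[Z] = 0.0082 mol/L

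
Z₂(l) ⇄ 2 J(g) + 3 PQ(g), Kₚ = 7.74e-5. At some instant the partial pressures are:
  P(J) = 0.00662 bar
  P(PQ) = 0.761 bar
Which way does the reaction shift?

(Z₂ is a pure liquid — omitted from Qₚ.)
Qₚ = P(J)²·P(PQ)³ = (0.00662)²·(0.761)³ = 1.93e-5
Qₚ = 1.93e-5 < Kₚ = 7.74e-5, so the forward reaction proceeds.

to the right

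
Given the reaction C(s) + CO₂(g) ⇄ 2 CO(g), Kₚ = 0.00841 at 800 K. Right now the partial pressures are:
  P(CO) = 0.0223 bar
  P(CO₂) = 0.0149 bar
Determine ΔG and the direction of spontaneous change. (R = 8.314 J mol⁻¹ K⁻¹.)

ΔG = 9.17 kJ/mol; the forward reaction is non-spontaneous

(C is a pure solid — omitted from Qₚ.)
Qₚ = P(CO)² / P(CO₂) = (0.0223)² / (0.0149) = 0.0334
ΔG = RT ln(Qₚ/Kₚ) = (8.314 J mol⁻¹ K⁻¹)(800 K) × ln(0.0334/0.00841)
   = (6.651 kJ/mol)(1.379) = 9.17 kJ/mol
ΔG > 0, so the forward reaction is non-spontaneous (proceeds in reverse).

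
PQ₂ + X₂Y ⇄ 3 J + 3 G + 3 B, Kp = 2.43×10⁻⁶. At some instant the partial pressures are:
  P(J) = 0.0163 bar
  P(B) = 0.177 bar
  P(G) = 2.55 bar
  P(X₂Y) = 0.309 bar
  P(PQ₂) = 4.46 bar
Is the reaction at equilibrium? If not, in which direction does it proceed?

forward (toward products)

Qp = P(J)³·P(G)³·P(B)³ / (P(PQ₂)·P(X₂Y)) = (0.0163)³·(2.55)³·(0.177)³ / ((4.46)·(0.309)) = 2.89×10⁻⁷
Qp = 2.89×10⁻⁷ < Kp = 2.43×10⁻⁶, so the forward reaction proceeds.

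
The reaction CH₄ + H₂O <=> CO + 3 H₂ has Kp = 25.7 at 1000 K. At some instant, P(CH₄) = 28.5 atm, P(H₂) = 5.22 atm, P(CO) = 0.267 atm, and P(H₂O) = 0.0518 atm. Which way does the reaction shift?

neither direction; the system is at equilibrium

Qp = P(CO)·P(H₂)³ / (P(CH₄)·P(H₂O)) = (0.267)·(5.22)³ / ((28.5)·(0.0518)) = 25.7
Qp = 25.7 = Kp, so the system is already at equilibrium.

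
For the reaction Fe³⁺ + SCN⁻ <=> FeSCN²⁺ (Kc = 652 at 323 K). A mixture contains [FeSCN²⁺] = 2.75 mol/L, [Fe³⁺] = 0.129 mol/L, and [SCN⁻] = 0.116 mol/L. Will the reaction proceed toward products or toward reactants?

toward products

Qc = [FeSCN²⁺] / ([Fe³⁺]·[SCN⁻]) = (2.75) / ((0.129)·(0.116)) = 184
Qc = 184 < Kc = 652, so the forward reaction proceeds.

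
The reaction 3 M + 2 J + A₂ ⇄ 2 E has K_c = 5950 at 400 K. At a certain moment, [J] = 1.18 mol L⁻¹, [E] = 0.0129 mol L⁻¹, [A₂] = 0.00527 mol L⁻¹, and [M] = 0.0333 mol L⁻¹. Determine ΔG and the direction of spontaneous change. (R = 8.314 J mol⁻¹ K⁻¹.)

ΔG = -7.55 kJ/mol; the forward reaction is spontaneous

Q_c = [E]² / ([M]³·[J]²·[A₂]) = (0.0129)² / ((0.0333)³·(1.18)²·(0.00527)) = 614
ΔG = RT ln(Q_c/K_c) = (8.314 J mol⁻¹ K⁻¹)(400 K) × ln(614/5950)
   = (3.326 kJ/mol)(-2.271) = -7.55 kJ/mol
ΔG < 0, so the forward reaction is spontaneous (proceeds forward).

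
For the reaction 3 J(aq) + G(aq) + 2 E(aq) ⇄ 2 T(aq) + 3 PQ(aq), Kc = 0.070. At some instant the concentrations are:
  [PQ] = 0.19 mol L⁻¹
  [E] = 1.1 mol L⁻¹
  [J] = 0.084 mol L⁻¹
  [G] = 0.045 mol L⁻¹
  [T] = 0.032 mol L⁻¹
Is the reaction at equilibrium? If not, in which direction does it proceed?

Qc = [T]²·[PQ]³ / ([J]³·[G]·[E]²) = (0.032)²·(0.19)³ / ((0.084)³·(0.045)·(1.1)²) = 0.22
Qc = 0.22 > Kc = 0.070, so the reverse reaction proceeds.

to the left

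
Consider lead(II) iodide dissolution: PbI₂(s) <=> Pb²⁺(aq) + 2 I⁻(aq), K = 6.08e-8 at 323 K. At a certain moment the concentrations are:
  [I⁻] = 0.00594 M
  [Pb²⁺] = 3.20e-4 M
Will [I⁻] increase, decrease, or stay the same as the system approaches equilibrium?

increase

(PbI₂ is a pure solid — omitted from Q.)
Q = [Pb²⁺]·[I⁻]² = (3.20e-4)·(0.00594)² = 1.13e-8
Q = 1.13e-8 < K = 6.08e-8: net forward reaction.
I⁻ is a product, so it increases.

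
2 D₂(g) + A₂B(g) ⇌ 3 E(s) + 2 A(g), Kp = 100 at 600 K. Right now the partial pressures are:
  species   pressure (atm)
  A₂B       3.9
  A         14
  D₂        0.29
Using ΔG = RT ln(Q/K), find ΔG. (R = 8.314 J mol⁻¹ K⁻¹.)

(E is a pure solid — omitted from Qp.)
Qp = P(A)² / (P(D₂)²·P(A₂B)) = (14)² / ((0.29)²·(3.9)) = 598
ΔG = RT ln(Qp/Kp) = (8.314 J mol⁻¹ K⁻¹)(600 K) × ln(598/100)
   = (4.988 kJ/mol)(1.788) = 8.92 kJ/mol
ΔG > 0, so the forward reaction is non-spontaneous (proceeds in reverse).

ΔG = 8.92 kJ/mol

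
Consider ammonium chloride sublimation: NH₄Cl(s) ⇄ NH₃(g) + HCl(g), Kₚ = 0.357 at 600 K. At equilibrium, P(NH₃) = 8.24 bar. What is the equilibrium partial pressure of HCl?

P(HCl) = 0.0433 bar

(NH₄Cl is a pure solid — omitted from Kₚ.)
At equilibrium, Kₚ = P(NH₃)·P(HCl) = 0.357.
(8.24)·(P(HCl)) = 0.357
P(HCl) = 0.0433 bar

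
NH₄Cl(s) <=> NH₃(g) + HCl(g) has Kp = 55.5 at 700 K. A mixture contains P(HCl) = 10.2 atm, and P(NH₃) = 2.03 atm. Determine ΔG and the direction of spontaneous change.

(NH₄Cl is a pure solid — omitted from Qp.)
Qp = P(NH₃)·P(HCl) = (2.03)·(10.2) = 20.7
ΔG = RT ln(Qp/Kp) = (8.314 J mol⁻¹ K⁻¹)(700 K) × ln(20.7/55.5)
   = (5.820 kJ/mol)(-0.9862) = -5.74 kJ/mol
ΔG < 0, so the forward reaction is spontaneous (proceeds forward).

ΔG = -5.74 kJ/mol; the forward reaction is spontaneous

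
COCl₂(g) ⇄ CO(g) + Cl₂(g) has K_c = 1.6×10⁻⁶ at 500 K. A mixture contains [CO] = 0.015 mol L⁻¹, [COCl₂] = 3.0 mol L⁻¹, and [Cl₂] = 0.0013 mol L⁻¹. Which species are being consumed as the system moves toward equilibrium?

Q_c = [CO]·[Cl₂] / [COCl₂] = (0.015)·(0.0013) / (3.0) = 6.5×10⁻⁶
Q_c = 6.5×10⁻⁶ > K_c = 1.6×10⁻⁶: net reverse reaction.

CO, Cl₂ (products)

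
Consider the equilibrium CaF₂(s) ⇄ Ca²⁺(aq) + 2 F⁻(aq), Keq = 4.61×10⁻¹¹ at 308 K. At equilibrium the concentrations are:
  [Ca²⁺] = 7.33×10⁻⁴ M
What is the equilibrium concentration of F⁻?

(CaF₂ is a pure solid — omitted from Keq.)
At equilibrium, Keq = [Ca²⁺]·[F⁻]² = 4.61×10⁻¹¹.
(7.33×10⁻⁴)·([F⁻])² = 4.61×10⁻¹¹
[F⁻]² = 6.29×10⁻⁸ ⇒ [F⁻] = 2.51×10⁻⁴ M

[F⁻] = 2.51×10⁻⁴ M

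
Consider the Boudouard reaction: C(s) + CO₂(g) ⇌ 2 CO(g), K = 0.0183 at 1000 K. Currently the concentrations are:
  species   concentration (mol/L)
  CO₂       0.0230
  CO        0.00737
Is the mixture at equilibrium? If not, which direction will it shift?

no; Q < K, reaction proceeds forward

(C is a pure solid — omitted from Q.)
Q = [CO]² / [CO₂] = (0.00737)² / (0.0230) = 0.00236
Q = 0.00236 < K = 0.0183: net forward reaction.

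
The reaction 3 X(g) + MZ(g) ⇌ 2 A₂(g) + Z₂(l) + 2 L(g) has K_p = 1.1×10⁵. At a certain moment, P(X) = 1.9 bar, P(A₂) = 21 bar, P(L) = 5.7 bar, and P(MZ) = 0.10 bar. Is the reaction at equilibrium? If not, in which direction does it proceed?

(Z₂ is a pure liquid — omitted from Q_p.)
Q_p = P(A₂)²·P(L)² / (P(X)³·P(MZ)) = (21)²·(5.7)² / ((1.9)³·(0.10)) = 21000
Q_p = 21000 < K_p = 1.1×10⁵, so the forward reaction proceeds.

toward products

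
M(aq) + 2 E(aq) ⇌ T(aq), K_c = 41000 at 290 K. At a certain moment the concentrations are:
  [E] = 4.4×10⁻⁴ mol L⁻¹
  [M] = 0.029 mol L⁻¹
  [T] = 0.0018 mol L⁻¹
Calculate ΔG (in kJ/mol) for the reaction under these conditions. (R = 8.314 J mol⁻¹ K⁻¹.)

ΔG = 4.96 kJ/mol

Q_c = [T] / ([M]·[E]²) = (0.0018) / ((0.029)·(4.4×10⁻⁴)²) = 3.21×10⁵
ΔG = RT ln(Q_c/K_c) = (8.314 J mol⁻¹ K⁻¹)(290 K) × ln(3.21×10⁵/41000)
   = (2.411 kJ/mol)(2.058) = 4.96 kJ/mol
ΔG > 0, so the forward reaction is non-spontaneous (proceeds in reverse).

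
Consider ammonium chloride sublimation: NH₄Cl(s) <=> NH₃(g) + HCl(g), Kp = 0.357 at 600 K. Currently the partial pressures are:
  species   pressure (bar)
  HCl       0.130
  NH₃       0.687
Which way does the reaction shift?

(NH₄Cl is a pure solid — omitted from Qp.)
Qp = P(NH₃)·P(HCl) = (0.687)·(0.130) = 0.0893
Qp = 0.0893 < Kp = 0.357, so the forward reaction proceeds.

forward (toward products)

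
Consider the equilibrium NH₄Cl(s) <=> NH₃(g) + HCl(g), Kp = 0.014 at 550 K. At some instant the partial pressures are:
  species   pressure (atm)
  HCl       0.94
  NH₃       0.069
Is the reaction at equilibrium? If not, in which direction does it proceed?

(NH₄Cl is a pure solid — omitted from Qp.)
Qp = P(NH₃)·P(HCl) = (0.069)·(0.94) = 0.065
Qp = 0.065 > Kp = 0.014, so the reverse reaction proceeds.

reverse (toward reactants)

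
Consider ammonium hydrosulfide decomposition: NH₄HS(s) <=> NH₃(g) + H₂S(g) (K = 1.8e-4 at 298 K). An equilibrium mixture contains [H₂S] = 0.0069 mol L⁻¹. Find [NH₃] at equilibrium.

[NH₃] = 0.026 mol L⁻¹

(NH₄HS is a pure solid — omitted from K.)
At equilibrium, K = [NH₃]·[H₂S] = 1.8e-4.
([NH₃])·(0.0069) = 1.8e-4
[NH₃] = 0.0261 = 0.026 mol L⁻¹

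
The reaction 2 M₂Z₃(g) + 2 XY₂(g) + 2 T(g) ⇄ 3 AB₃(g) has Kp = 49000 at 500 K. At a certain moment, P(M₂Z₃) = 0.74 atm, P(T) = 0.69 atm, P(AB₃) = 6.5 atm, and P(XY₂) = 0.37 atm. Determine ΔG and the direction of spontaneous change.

Qp = P(AB₃)³ / (P(M₂Z₃)²·P(XY₂)²·P(T)²) = (6.5)³ / ((0.74)²·(0.37)²·(0.69)²) = 7690
ΔG = RT ln(Qp/Kp) = (8.314 J mol⁻¹ K⁻¹)(500 K) × ln(7690/49000)
   = (4.157 kJ/mol)(-1.852) = -7.70 kJ/mol
ΔG < 0, so the forward reaction is spontaneous (proceeds forward).

ΔG = -7.70 kJ/mol; the forward reaction is spontaneous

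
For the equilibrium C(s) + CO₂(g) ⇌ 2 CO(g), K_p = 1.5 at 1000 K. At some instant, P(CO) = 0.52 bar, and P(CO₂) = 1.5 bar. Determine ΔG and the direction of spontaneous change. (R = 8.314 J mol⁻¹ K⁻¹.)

ΔG = -17.6 kJ/mol; the forward reaction is spontaneous

(C is a pure solid — omitted from Q_p.)
Q_p = P(CO)² / P(CO₂) = (0.52)² / (1.5) = 0.180
ΔG = RT ln(Q_p/K_p) = (8.314 J mol⁻¹ K⁻¹)(1000 K) × ln(0.180/1.5)
   = (8.314 kJ/mol)(-2.120) = -17.6 kJ/mol
ΔG < 0, so the forward reaction is spontaneous (proceeds forward).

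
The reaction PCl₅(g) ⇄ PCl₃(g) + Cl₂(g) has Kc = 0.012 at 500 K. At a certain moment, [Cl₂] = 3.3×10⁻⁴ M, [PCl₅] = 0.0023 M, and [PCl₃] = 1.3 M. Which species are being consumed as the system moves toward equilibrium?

PCl₃, Cl₂ (products)

Qc = [PCl₃]·[Cl₂] / [PCl₅] = (1.3)·(3.3×10⁻⁴) / (0.0023) = 0.19
Qc = 0.19 > Kc = 0.012: net reverse reaction.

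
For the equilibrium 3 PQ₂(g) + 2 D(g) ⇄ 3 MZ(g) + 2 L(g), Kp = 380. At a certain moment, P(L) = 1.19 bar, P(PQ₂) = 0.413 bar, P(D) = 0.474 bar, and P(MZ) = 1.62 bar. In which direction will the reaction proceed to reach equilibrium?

Qp = P(MZ)³·P(L)² / (P(PQ₂)³·P(D)²) = (1.62)³·(1.19)² / ((0.413)³·(0.474)²) = 380
Qp = 380 = Kp, so the system is already at equilibrium.

neither direction; the system is at equilibrium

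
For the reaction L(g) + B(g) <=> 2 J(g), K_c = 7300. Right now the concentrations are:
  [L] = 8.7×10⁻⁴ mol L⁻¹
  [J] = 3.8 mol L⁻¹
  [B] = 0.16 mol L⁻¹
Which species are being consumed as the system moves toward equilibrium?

J (products)

Q_c = [J]² / ([L]·[B]) = (3.8)² / ((8.7×10⁻⁴)·(0.16)) = 1.0×10⁵
Q_c = 1.0×10⁵ > K_c = 7300: net reverse reaction.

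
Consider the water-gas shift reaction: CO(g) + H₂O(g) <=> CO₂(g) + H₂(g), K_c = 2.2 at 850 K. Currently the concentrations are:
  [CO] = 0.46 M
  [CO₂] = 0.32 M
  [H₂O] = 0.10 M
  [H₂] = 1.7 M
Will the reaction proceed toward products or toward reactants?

to the left

Q_c = [CO₂]·[H₂] / ([CO]·[H₂O]) = (0.32)·(1.7) / ((0.46)·(0.10)) = 12
Q_c = 12 > K_c = 2.2, so the reverse reaction proceeds.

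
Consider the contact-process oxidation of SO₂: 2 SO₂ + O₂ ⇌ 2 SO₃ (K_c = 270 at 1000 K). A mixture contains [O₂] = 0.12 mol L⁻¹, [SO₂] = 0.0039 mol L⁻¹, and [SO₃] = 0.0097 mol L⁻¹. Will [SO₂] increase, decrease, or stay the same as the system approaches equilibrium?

Q_c = [SO₃]² / ([SO₂]²·[O₂]) = (0.0097)² / ((0.0039)²·(0.12)) = 52
Q_c = 52 < K_c = 270: net forward reaction.
SO₂ is a reactant, so it decreases.

decrease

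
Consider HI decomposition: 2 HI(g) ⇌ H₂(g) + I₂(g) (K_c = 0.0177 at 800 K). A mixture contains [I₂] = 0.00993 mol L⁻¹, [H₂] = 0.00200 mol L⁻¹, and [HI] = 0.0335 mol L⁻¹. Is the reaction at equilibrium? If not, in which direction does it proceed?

Q_c = [H₂]·[I₂] / [HI]² = (0.00200)·(0.00993) / (0.0335)² = 0.0177
Q_c = 0.0177 = K_c, so the system is already at equilibrium.

neither direction; the system is at equilibrium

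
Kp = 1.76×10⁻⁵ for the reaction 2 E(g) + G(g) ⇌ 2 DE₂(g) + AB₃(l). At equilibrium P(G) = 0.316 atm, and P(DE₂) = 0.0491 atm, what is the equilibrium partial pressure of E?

(AB₃ is a pure liquid — omitted from Kp.)
At equilibrium, Kp = P(DE₂)² / (P(E)²·P(G)) = 1.76×10⁻⁵.
(0.0491)² / ((P(E))²·(0.316)) = 1.76×10⁻⁵
P(E)² = 433 ⇒ P(E) = 20.8 atm

P(E) = 20.8 atm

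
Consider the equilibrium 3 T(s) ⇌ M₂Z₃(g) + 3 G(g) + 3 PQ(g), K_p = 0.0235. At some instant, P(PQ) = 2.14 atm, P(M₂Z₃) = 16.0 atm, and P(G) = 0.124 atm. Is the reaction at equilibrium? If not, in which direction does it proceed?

to the left

(T is a pure solid — omitted from Q_p.)
Q_p = P(M₂Z₃)·P(G)³·P(PQ)³ = (16.0)·(0.124)³·(2.14)³ = 0.299
Q_p = 0.299 > K_p = 0.0235, so the reverse reaction proceeds.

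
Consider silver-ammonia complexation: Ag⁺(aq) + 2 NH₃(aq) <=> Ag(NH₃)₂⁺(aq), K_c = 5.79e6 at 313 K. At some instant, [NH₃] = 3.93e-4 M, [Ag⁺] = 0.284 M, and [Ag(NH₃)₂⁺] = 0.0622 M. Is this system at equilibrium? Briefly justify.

Q_c = [Ag(NH₃)₂⁺] / ([Ag⁺]·[NH₃]²) = (0.0622) / ((0.284)·(3.93e-4)²) = 1.42e6
Q_c = 1.42e6 < K_c = 5.79e6: net forward reaction.

no; Q < K, reaction proceeds forward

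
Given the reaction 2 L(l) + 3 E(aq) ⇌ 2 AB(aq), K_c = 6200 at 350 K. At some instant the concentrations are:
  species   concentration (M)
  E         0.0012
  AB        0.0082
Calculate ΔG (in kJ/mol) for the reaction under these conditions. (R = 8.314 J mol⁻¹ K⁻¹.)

(L is a pure liquid — omitted from Q_c.)
Q_c = [AB]² / [E]³ = (0.0082)² / (0.0012)³ = 38900
ΔG = RT ln(Q_c/K_c) = (8.314 J mol⁻¹ K⁻¹)(350 K) × ln(38900/6200)
   = (2.910 kJ/mol)(1.836) = 5.34 kJ/mol
ΔG > 0, so the forward reaction is non-spontaneous (proceeds in reverse).

ΔG = 5.34 kJ/mol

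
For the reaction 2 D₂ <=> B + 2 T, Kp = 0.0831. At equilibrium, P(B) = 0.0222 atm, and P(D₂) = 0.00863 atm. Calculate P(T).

At equilibrium, Kp = P(B)·P(T)² / P(D₂)² = 0.0831.
(0.0222)·(P(T))² / (0.00863)² = 0.0831
P(T)² = 2.79e-4 ⇒ P(T) = 0.0167 atm

P(T) = 0.0167 atm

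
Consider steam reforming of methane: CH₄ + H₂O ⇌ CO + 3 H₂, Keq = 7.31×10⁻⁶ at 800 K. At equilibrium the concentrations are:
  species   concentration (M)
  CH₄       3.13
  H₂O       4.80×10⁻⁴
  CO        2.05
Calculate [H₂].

[H₂] = 0.00175 M

At equilibrium, Keq = [CO]·[H₂]³ / ([CH₄]·[H₂O]) = 7.31×10⁻⁶.
(2.05)·([H₂])³ / ((3.13)·(4.80×10⁻⁴)) = 7.31×10⁻⁶
[H₂]³ = 5.36×10⁻⁹ ⇒ [H₂] = 0.00175 M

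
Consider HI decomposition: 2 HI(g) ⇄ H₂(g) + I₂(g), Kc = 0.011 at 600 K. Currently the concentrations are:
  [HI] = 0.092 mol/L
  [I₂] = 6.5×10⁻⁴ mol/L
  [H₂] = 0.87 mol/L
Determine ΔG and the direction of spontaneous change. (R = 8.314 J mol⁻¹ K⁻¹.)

ΔG = 9.00 kJ/mol; the forward reaction is non-spontaneous

Qc = [H₂]·[I₂] / [HI]² = (0.87)·(6.5×10⁻⁴) / (0.092)² = 0.0668
ΔG = RT ln(Qc/Kc) = (8.314 J mol⁻¹ K⁻¹)(600 K) × ln(0.0668/0.011)
   = (4.988 kJ/mol)(1.804) = 9.00 kJ/mol
ΔG > 0, so the forward reaction is non-spontaneous (proceeds in reverse).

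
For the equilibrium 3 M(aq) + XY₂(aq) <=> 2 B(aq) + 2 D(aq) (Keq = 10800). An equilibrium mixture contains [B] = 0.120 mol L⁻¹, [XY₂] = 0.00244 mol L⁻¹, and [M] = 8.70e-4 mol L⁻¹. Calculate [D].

At equilibrium, Keq = [B]²·[D]² / ([M]³·[XY₂]) = 10800.
(0.120)²·([D])² / ((8.70e-4)³·(0.00244)) = 10800
[D]² = 1.21e-6 ⇒ [D] = 0.00110 mol L⁻¹

[D] = 0.00110 mol L⁻¹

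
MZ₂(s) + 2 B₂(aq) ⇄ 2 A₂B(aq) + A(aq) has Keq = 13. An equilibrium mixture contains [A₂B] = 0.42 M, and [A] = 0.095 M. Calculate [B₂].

[B₂] = 0.036 M

(MZ₂ is a pure solid — omitted from Keq.)
At equilibrium, Keq = [A₂B]²·[A] / [B₂]² = 13.
(0.42)²·(0.095) / ([B₂])² = 13
[B₂]² = 0.00129 ⇒ [B₂] = 0.036 M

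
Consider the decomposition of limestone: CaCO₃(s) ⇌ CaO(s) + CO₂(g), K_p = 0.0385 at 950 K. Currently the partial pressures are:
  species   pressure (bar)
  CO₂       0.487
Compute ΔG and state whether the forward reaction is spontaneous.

ΔG = 20.0 kJ/mol; the forward reaction is non-spontaneous

(CaCO₃, CaO are pure solids — omitted from Q_p.)
Q_p = P(CO₂) = 0.487
ΔG = RT ln(Q_p/K_p) = (8.314 J mol⁻¹ K⁻¹)(950 K) × ln(0.487/0.0385)
   = (7.898 kJ/mol)(2.538) = 20.0 kJ/mol
ΔG > 0, so the forward reaction is non-spontaneous (proceeds in reverse).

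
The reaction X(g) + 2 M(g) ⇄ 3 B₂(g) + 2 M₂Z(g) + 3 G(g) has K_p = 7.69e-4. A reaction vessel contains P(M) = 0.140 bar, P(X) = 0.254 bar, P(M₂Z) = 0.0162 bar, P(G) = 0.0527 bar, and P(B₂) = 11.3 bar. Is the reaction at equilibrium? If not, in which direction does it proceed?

Q_p = P(B₂)³·P(M₂Z)²·P(G)³ / (P(X)·P(M)²) = (11.3)³·(0.0162)²·(0.0527)³ / ((0.254)·(0.140)²) = 0.0111
Q_p = 0.0111 > K_p = 7.69e-4, so the reverse reaction proceeds.

toward reactants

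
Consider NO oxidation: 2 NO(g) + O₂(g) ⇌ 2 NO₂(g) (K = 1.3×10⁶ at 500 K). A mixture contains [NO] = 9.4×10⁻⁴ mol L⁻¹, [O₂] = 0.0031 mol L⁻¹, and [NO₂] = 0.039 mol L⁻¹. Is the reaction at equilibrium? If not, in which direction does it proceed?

forward (toward products)

Q = [NO₂]² / ([NO]²·[O₂]) = (0.039)² / ((9.4×10⁻⁴)²·(0.0031)) = 5.6×10⁵
Q = 5.6×10⁵ < K = 1.3×10⁶, so the forward reaction proceeds.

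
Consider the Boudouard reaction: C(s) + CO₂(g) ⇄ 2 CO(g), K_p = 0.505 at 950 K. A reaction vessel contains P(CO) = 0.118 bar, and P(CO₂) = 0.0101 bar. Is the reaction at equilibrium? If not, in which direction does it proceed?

reverse (toward reactants)

(C is a pure solid — omitted from Q_p.)
Q_p = P(CO)² / P(CO₂) = (0.118)² / (0.0101) = 1.38
Q_p = 1.38 > K_p = 0.505, so the reverse reaction proceeds.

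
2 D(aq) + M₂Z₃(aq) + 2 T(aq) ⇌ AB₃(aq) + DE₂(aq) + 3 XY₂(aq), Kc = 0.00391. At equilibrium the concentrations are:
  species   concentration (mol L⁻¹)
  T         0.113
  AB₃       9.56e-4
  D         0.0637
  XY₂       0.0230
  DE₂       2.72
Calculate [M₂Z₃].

[M₂Z₃] = 0.156 mol L⁻¹

At equilibrium, Kc = [AB₃]·[DE₂]·[XY₂]³ / ([D]²·[M₂Z₃]·[T]²) = 0.00391.
(9.56e-4)·(2.72)·(0.0230)³ / ((0.0637)²·([M₂Z₃])·(0.113)²) = 0.00391
[M₂Z₃] = 0.156 mol L⁻¹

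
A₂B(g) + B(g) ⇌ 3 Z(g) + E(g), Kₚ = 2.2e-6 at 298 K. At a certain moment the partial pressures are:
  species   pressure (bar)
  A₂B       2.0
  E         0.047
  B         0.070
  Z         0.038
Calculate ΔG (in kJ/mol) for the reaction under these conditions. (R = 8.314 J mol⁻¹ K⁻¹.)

ΔG = 5.26 kJ/mol

Qₚ = P(Z)³·P(E) / (P(A₂B)·P(B)) = (0.038)³·(0.047) / ((2.0)·(0.070)) = 1.84e-5
ΔG = RT ln(Qₚ/Kₚ) = (8.314 J mol⁻¹ K⁻¹)(298 K) × ln(1.84e-5/2.2e-6)
   = (2.478 kJ/mol)(2.124) = 5.26 kJ/mol
ΔG > 0, so the forward reaction is non-spontaneous (proceeds in reverse).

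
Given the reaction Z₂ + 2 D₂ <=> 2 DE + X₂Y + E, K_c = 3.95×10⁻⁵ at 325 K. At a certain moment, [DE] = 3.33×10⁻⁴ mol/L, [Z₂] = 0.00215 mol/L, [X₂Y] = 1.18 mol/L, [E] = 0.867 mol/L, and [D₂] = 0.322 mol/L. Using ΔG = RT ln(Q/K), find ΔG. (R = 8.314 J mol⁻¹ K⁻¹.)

Q_c = [DE]²·[X₂Y]·[E] / ([Z₂]·[D₂]²) = (3.33×10⁻⁴)²·(1.18)·(0.867) / ((0.00215)·(0.322)²) = 5.09×10⁻⁴
ΔG = RT ln(Q_c/K_c) = (8.314 J mol⁻¹ K⁻¹)(325 K) × ln(5.09×10⁻⁴/3.95×10⁻⁵)
   = (2.702 kJ/mol)(2.556) = 6.91 kJ/mol
ΔG > 0, so the forward reaction is non-spontaneous (proceeds in reverse).

ΔG = 6.91 kJ/mol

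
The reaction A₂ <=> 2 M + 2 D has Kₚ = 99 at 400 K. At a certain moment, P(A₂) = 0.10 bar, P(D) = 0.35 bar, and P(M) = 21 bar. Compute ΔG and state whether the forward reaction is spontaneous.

ΔG = 5.64 kJ/mol; the forward reaction is non-spontaneous

Qₚ = P(M)²·P(D)² / P(A₂) = (21)²·(0.35)² / (0.10) = 540
ΔG = RT ln(Qₚ/Kₚ) = (8.314 J mol⁻¹ K⁻¹)(400 K) × ln(540/99)
   = (3.326 kJ/mol)(1.696) = 5.64 kJ/mol
ΔG > 0, so the forward reaction is non-spontaneous (proceeds in reverse).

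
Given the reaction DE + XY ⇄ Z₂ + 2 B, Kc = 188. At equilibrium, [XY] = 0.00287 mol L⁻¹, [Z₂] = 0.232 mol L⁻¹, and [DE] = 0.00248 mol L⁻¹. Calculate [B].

At equilibrium, Kc = [Z₂]·[B]² / ([DE]·[XY]) = 188.
(0.232)·([B])² / ((0.00248)·(0.00287)) = 188
[B]² = 0.00577 ⇒ [B] = 0.0759 mol L⁻¹

[B] = 0.0759 mol L⁻¹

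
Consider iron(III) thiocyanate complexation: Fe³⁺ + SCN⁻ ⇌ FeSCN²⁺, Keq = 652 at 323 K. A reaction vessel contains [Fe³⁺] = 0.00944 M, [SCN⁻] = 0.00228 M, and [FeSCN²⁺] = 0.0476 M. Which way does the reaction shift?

to the left

Q = [FeSCN²⁺] / ([Fe³⁺]·[SCN⁻]) = (0.0476) / ((0.00944)·(0.00228)) = 2210
Q = 2210 > Keq = 652, so the reverse reaction proceeds.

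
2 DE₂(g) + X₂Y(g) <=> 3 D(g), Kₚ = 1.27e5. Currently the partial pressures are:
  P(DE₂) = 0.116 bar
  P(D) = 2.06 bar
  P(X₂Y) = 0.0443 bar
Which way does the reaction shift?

in the forward direction

Qₚ = P(D)³ / (P(DE₂)²·P(X₂Y)) = (2.06)³ / ((0.116)²·(0.0443)) = 14700
Qₚ = 14700 < Kₚ = 1.27e5, so the forward reaction proceeds.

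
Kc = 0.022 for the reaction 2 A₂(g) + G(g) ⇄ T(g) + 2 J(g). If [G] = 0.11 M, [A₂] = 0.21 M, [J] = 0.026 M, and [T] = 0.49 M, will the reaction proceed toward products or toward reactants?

to the left

Qc = [T]·[J]² / ([A₂]²·[G]) = (0.49)·(0.026)² / ((0.21)²·(0.11)) = 0.068
Qc = 0.068 > Kc = 0.022, so the reverse reaction proceeds.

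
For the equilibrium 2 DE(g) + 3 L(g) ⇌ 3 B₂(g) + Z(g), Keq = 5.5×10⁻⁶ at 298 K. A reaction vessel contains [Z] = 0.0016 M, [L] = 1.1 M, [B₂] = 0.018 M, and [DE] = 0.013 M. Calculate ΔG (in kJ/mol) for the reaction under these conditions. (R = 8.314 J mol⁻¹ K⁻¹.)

Q = [B₂]³·[Z] / ([DE]²·[L]³) = (0.018)³·(0.0016) / ((0.013)²·(1.1)³) = 4.15×10⁻⁵
ΔG = RT ln(Q/Keq) = (8.314 J mol⁻¹ K⁻¹)(298 K) × ln(4.15×10⁻⁵/5.5×10⁻⁶)
   = (2.478 kJ/mol)(2.021) = 5.01 kJ/mol
ΔG > 0, so the forward reaction is non-spontaneous (proceeds in reverse).

ΔG = 5.01 kJ/mol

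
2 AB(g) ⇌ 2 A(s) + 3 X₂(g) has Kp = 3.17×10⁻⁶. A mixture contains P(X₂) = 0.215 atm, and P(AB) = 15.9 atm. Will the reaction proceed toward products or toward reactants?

in the reverse direction

(A is a pure solid — omitted from Qp.)
Qp = P(X₂)³ / P(AB)² = (0.215)³ / (15.9)² = 3.93×10⁻⁵
Qp = 3.93×10⁻⁵ > Kp = 3.17×10⁻⁶, so the reverse reaction proceeds.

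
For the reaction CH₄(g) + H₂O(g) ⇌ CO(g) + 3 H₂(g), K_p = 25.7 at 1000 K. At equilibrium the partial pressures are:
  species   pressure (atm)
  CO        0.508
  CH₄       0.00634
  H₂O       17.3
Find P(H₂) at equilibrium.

P(H₂) = 1.77 atm

At equilibrium, K_p = P(CO)·P(H₂)³ / (P(CH₄)·P(H₂O)) = 25.7.
(0.508)·(P(H₂))³ / ((0.00634)·(17.3)) = 25.7
P(H₂)³ = 5.55 ⇒ P(H₂) = 1.77 atm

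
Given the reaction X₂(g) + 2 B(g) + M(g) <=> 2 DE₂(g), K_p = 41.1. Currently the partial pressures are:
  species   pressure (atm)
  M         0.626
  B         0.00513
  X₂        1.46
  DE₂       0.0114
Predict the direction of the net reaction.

toward products

Q_p = P(DE₂)² / (P(X₂)·P(B)²·P(M)) = (0.0114)² / ((1.46)·(0.00513)²·(0.626)) = 5.40
Q_p = 5.40 < K_p = 41.1, so the forward reaction proceeds.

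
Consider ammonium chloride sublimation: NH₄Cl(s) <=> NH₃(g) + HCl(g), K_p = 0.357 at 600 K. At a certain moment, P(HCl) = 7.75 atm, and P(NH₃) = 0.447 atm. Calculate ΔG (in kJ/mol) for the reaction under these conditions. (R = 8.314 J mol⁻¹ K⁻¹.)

ΔG = 11.3 kJ/mol

(NH₄Cl is a pure solid — omitted from Q_p.)
Q_p = P(NH₃)·P(HCl) = (0.447)·(7.75) = 3.46
ΔG = RT ln(Q_p/K_p) = (8.314 J mol⁻¹ K⁻¹)(600 K) × ln(3.46/0.357)
   = (4.988 kJ/mol)(2.271) = 11.3 kJ/mol
ΔG > 0, so the forward reaction is non-spontaneous (proceeds in reverse).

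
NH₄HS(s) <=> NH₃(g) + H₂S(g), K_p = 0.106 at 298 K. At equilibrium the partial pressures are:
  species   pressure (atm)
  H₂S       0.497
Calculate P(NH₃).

(NH₄HS is a pure solid — omitted from K_p.)
At equilibrium, K_p = P(NH₃)·P(H₂S) = 0.106.
(P(NH₃))·(0.497) = 0.106
P(NH₃) = 0.213 atm

P(NH₃) = 0.213 atm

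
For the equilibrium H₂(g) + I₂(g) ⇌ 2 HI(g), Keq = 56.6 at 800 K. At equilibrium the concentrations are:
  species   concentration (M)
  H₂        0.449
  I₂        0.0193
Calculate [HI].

At equilibrium, Keq = [HI]² / ([H₂]·[I₂]) = 56.6.
([HI])² / ((0.449)·(0.0193)) = 56.6
[HI]² = 0.490 ⇒ [HI] = 0.700 M

[HI] = 0.700 M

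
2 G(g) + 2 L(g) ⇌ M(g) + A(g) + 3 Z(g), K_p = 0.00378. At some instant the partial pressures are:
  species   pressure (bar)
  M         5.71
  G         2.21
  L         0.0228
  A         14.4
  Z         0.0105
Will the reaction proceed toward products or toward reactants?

reverse (toward reactants)

Q_p = P(M)·P(A)·P(Z)³ / (P(G)²·P(L)²) = (5.71)·(14.4)·(0.0105)³ / ((2.21)²·(0.0228)²) = 0.0375
Q_p = 0.0375 > K_p = 0.00378, so the reverse reaction proceeds.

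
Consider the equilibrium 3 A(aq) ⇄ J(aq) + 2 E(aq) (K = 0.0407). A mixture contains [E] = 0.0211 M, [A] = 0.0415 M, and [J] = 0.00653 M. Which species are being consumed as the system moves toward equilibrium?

none (at equilibrium)

Q = [J]·[E]² / [A]³ = (0.00653)·(0.0211)² / (0.0415)³ = 0.0407
Q = 0.0407 = K; the system is at equilibrium.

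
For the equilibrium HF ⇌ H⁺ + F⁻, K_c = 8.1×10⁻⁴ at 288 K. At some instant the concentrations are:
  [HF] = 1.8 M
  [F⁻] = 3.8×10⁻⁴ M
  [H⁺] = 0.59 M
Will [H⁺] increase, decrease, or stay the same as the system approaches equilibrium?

increase

Q_c = [H⁺]·[F⁻] / [HF] = (0.59)·(3.8×10⁻⁴) / (1.8) = 1.2×10⁻⁴
Q_c = 1.2×10⁻⁴ < K_c = 8.1×10⁻⁴: net forward reaction.
H⁺ is a product, so it increases.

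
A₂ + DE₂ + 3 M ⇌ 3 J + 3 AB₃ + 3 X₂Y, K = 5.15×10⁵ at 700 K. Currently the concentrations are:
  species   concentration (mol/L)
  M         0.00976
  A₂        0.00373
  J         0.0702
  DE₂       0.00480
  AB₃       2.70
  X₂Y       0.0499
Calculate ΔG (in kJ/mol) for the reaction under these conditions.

Q = [J]³·[AB₃]³·[X₂Y]³ / ([A₂]·[DE₂]·[M]³) = (0.0702)³·(2.70)³·(0.0499)³ / ((0.00373)·(0.00480)·(0.00976)³) = 50800
ΔG = RT ln(Q/K) = (8.314 J mol⁻¹ K⁻¹)(700 K) × ln(50800/5.15×10⁵)
   = (5.820 kJ/mol)(-2.316) = -13.5 kJ/mol
ΔG < 0, so the forward reaction is spontaneous (proceeds forward).

ΔG = -13.5 kJ/mol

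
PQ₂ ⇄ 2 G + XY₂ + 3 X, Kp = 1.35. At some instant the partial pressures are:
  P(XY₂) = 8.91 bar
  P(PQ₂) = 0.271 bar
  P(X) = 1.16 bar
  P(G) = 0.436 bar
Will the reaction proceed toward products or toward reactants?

toward reactants

Qp = P(G)²·P(XY₂)·P(X)³ / P(PQ₂) = (0.436)²·(8.91)·(1.16)³ / (0.271) = 9.76
Qp = 9.76 > Kp = 1.35, so the reverse reaction proceeds.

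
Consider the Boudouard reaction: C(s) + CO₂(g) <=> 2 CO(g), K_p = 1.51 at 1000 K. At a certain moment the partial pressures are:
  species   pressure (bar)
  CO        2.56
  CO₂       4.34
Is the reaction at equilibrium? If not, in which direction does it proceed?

(C is a pure solid — omitted from Q_p.)
Q_p = P(CO)² / P(CO₂) = (2.56)² / (4.34) = 1.51
Q_p = 1.51 = K_p, so the system is already at equilibrium.

no net change (already at equilibrium)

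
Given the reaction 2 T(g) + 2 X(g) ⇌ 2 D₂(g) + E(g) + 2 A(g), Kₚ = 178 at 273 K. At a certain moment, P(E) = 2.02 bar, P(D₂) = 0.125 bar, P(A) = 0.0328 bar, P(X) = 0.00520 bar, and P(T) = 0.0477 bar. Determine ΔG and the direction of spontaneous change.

Qₚ = P(D₂)²·P(E)·P(A)² / (P(T)²·P(X)²) = (0.125)²·(2.02)·(0.0328)² / ((0.0477)²·(0.00520)²) = 552
ΔG = RT ln(Qₚ/Kₚ) = (8.314 J mol⁻¹ K⁻¹)(273 K) × ln(552/178)
   = (2.270 kJ/mol)(1.132) = 2.57 kJ/mol
ΔG > 0, so the forward reaction is non-spontaneous (proceeds in reverse).

ΔG = 2.57 kJ/mol; the forward reaction is non-spontaneous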